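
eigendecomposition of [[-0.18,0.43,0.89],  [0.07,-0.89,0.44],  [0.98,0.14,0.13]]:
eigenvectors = [[-0.64+0.00j, (-0.08-0.54j), -0.08+0.54j],[(-0.2+0j), 0.69+0.00j, (0.69-0j)],[-0.75+0.00j, -0.11+0.46j, -0.11-0.46j]]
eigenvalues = [(1+0j), (-0.97+0.24j), (-0.97-0.24j)]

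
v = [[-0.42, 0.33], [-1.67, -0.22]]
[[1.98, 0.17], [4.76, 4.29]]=v@[[-3.12,  -2.26], [2.04,  -2.35]]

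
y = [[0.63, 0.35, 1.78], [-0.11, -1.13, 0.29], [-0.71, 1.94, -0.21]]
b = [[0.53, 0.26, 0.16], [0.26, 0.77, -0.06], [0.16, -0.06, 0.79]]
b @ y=[[0.19, 0.2, 0.99], [0.12, -0.9, 0.70], [-0.45, 1.66, 0.10]]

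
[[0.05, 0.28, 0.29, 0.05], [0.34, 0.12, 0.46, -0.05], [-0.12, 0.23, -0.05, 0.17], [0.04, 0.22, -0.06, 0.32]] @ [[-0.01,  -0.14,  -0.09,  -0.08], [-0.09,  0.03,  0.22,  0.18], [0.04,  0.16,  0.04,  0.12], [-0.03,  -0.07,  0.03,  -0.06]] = [[-0.02, 0.04, 0.07, 0.08], [0.01, 0.03, 0.01, 0.05], [-0.03, 0.0, 0.06, 0.03], [-0.03, -0.03, 0.05, 0.01]]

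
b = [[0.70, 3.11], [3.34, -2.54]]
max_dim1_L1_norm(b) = 5.88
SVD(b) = [[-0.47,0.88],[0.88,0.47]] @ diag([4.536179591123881, 2.6818603090152133]) @ [[0.58, -0.82], [0.82, 0.58]]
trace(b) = -1.84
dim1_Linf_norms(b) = [3.11, 3.34]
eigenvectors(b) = [[0.84, -0.51],[0.54, 0.86]]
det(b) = -12.17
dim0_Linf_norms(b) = [3.34, 3.11]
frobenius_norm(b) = 5.27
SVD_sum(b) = [[-1.23, 1.75], [2.31, -3.27]] + [[1.93, 1.36],[1.03, 0.73]]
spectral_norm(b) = 4.54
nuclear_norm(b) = 7.22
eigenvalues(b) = [2.69, -4.53]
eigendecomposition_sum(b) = [[1.95, 1.16], [1.24, 0.74]] + [[-1.25,1.95], [2.10,-3.28]]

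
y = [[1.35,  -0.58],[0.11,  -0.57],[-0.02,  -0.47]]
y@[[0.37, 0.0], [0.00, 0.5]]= [[0.50, -0.29], [0.04, -0.28], [-0.01, -0.24]]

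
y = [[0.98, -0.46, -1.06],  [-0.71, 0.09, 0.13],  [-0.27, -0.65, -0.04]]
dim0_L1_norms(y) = [1.96, 1.2, 1.23]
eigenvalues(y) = [-0.65, 1.14, 0.54]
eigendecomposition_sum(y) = [[-0.17, -0.30, -0.22], [-0.12, -0.22, -0.16], [-0.20, -0.36, -0.27]] + [[1.41, 0.16, -1.25], [-0.93, -0.10, 0.82], [0.19, 0.02, -0.17]] + [[-0.27, -0.32, 0.41], [0.34, 0.41, -0.53], [-0.26, -0.31, 0.40]]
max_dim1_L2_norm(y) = 1.52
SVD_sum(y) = [[1.09,-0.43,-0.95], [-0.45,0.18,0.39], [0.01,-0.00,-0.01]] + [[-0.05, -0.08, -0.02],  [-0.12, -0.21, -0.04],  [-0.34, -0.59, -0.12]] + [[-0.06, 0.05, -0.09], [-0.14, 0.13, -0.22], [0.06, -0.05, 0.09]]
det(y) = -0.41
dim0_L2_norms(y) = [1.24, 0.8, 1.07]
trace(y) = 1.03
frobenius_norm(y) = 1.82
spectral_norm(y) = 1.63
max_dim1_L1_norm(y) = 2.5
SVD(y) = [[-0.92, -0.13, -0.36], [0.38, -0.34, -0.86], [-0.01, -0.93, 0.36]] @ diag([1.6296827356756147, 0.7439340456855774, 0.33525559907439767]) @ [[-0.72, 0.29, 0.63], [0.49, 0.85, 0.17], [0.49, -0.43, 0.76]]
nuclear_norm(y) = 2.71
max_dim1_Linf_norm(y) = 1.06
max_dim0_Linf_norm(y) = 1.06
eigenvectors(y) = [[-0.57, -0.83, 0.53], [-0.42, 0.55, -0.68], [-0.70, -0.11, 0.51]]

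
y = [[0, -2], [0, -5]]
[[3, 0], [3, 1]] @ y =[[0, -6], [0, -11]]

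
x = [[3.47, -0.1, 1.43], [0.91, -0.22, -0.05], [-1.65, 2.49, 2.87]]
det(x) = 1.215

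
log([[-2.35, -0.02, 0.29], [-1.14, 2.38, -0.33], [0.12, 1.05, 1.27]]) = [[0.86+3.10j,0.04+0.07j,-0.04-0.24j],[-0.04+0.72j,0.93+0.02j,-0.22-0.06j],[(-0.18-0.31j),(0.56-0.01j),0.34+0.02j]]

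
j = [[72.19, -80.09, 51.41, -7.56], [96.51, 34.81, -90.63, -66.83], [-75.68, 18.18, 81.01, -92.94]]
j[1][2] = -90.63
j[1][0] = 96.51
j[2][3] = -92.94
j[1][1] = 34.81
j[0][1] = -80.09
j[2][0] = -75.68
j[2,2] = 81.01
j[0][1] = -80.09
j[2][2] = 81.01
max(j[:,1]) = 34.81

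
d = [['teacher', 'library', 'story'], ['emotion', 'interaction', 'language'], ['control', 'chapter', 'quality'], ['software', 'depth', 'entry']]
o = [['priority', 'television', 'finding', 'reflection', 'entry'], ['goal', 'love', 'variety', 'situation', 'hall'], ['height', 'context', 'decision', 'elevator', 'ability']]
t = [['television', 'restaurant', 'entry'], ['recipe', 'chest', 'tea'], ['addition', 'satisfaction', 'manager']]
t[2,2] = 'manager'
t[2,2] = 'manager'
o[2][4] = 'ability'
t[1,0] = 'recipe'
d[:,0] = ['teacher', 'emotion', 'control', 'software']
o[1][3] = 'situation'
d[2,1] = 'chapter'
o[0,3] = 'reflection'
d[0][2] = 'story'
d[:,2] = ['story', 'language', 'quality', 'entry']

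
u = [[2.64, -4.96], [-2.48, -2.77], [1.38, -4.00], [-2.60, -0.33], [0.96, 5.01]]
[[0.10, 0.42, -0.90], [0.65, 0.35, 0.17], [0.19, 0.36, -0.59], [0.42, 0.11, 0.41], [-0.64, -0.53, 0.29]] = u @ [[-0.15,  -0.03,  -0.17], [-0.1,  -0.1,  0.09]]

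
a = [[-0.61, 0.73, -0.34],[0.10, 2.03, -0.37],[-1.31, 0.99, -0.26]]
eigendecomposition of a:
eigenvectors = [[0.55, -0.20, 0.23], [0.08, 0.21, 0.93], [0.83, 0.96, 0.28]]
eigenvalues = [-1.02, 0.24, 1.94]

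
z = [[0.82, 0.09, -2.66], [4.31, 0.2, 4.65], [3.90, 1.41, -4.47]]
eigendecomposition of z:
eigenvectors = [[0.14-0.26j, 0.14+0.26j, 0.28+0.00j], [(-0.93+0j), -0.93-0.00j, (-0.79+0j)], [(-0.2-0.13j), (-0.2+0.13j), (0.54+0j)]]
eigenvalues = [(0.52+1.86j), (0.52-1.86j), (-4.5+0j)]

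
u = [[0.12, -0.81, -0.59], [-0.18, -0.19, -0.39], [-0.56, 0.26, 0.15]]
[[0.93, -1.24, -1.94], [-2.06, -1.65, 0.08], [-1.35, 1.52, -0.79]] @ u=[[1.42, -1.02, -0.36], [0.00, 2.00, 1.87], [0.01, 0.6, 0.09]]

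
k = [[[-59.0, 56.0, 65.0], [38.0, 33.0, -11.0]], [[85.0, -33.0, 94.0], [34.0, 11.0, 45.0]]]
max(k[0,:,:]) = 65.0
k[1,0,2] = 94.0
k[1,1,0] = 34.0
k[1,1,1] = 11.0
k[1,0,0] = 85.0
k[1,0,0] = 85.0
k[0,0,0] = -59.0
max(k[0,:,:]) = 65.0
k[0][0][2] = 65.0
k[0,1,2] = -11.0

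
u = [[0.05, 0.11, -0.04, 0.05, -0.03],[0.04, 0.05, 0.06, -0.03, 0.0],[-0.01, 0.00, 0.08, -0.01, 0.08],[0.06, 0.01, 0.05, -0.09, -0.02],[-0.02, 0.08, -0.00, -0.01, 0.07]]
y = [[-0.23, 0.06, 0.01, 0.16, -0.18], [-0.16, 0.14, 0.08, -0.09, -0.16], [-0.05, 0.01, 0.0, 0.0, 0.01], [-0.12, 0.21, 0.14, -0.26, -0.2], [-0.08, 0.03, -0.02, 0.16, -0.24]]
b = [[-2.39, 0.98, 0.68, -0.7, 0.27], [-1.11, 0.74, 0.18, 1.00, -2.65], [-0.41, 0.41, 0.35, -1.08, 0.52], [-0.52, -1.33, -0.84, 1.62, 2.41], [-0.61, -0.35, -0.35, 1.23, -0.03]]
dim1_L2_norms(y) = [0.34, 0.29, 0.05, 0.43, 0.3]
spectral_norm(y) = 0.56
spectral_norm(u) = 0.16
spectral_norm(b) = 4.07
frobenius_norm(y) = 0.69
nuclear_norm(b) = 9.82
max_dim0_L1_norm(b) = 5.88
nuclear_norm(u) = 0.50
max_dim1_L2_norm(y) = 0.43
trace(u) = 0.16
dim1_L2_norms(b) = [2.77, 3.14, 1.38, 3.34, 1.46]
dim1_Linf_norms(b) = [2.39, 2.65, 1.08, 2.41, 1.23]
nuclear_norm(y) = 1.09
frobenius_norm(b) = 5.72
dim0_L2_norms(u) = [0.09, 0.15, 0.12, 0.11, 0.11]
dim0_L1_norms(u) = [0.18, 0.25, 0.23, 0.19, 0.2]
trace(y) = -0.59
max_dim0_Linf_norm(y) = 0.26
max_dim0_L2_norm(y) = 0.39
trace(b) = 0.29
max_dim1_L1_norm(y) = 0.93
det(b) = 0.00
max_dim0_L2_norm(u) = 0.15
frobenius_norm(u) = 0.26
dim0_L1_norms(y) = [0.64, 0.45, 0.25, 0.67, 0.79]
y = u @ b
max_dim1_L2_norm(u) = 0.14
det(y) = 0.00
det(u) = -0.00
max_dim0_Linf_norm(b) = 2.65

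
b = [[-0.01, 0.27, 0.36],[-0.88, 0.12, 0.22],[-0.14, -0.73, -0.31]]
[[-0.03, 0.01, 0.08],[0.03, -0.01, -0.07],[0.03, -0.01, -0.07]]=b @ [[-0.06, 0.02, 0.14],[0.01, -0.00, -0.03],[-0.1, 0.03, 0.24]]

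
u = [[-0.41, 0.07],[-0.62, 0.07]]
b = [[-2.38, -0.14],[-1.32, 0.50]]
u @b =[[0.88, 0.09], [1.38, 0.12]]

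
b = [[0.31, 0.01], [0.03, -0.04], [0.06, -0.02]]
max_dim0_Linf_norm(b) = 0.31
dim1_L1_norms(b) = [0.32, 0.07, 0.08]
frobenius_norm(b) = 0.32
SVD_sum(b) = [[0.31, 0.0], [0.03, 0.0], [0.06, 0.00]] + [[-0.00, 0.01], [0.0, -0.04], [0.0, -0.02]]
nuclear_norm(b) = 0.36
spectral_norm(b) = 0.32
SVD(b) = [[-0.98,0.17], [-0.09,-0.88], [-0.19,-0.45]] @ diag([0.31718287212281465, 0.04577144996525903]) @ [[-1.0,-0.01], [-0.01,1.00]]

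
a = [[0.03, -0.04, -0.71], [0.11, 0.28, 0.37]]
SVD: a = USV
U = [[-0.85, 0.52], [0.52, 0.85]]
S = [0.82, 0.25]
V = [[0.04, 0.22, 0.97], [0.44, 0.87, -0.21]]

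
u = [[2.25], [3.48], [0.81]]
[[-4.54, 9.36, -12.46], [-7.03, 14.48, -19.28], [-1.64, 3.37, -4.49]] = u @ [[-2.02, 4.16, -5.54]]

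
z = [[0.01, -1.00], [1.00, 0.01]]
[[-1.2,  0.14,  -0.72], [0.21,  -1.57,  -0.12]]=z @ [[0.20, -1.57, -0.13], [1.2, -0.16, 0.72]]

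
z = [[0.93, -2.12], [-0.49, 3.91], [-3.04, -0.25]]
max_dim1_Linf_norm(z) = 3.91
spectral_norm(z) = 4.56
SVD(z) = [[0.5, 0.09], [-0.85, 0.21], [-0.14, -0.97]] @ diag([4.558759587584318, 3.067460027874538]) @ [[0.29, -0.96], [0.96, 0.29]]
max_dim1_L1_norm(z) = 4.4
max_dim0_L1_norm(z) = 6.28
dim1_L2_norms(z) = [2.32, 3.94, 3.05]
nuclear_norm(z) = 7.63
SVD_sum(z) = [[0.66, -2.20], [-1.12, 3.72], [-0.18, 0.61]] + [[0.27, 0.08], [0.63, 0.19], [-2.86, -0.86]]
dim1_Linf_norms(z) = [2.12, 3.91, 3.04]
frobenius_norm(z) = 5.49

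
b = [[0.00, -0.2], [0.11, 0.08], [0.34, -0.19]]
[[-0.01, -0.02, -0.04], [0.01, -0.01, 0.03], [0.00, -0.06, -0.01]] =b @[[0.03,-0.13,0.08], [0.05,0.08,0.22]]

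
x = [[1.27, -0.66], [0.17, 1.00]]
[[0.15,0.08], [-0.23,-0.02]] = x@[[0.0, 0.05], [-0.23, -0.03]]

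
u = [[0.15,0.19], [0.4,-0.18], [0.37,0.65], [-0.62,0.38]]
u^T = [[0.15, 0.4, 0.37, -0.62], [0.19, -0.18, 0.65, 0.38]]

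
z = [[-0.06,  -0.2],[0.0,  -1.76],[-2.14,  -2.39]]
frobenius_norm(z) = 3.67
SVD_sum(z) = [[-0.11, -0.17], [-0.81, -1.22], [-1.76, -2.64]] + [[0.05, -0.03],[0.81, -0.54],[-0.38, 0.25]]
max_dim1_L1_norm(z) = 4.53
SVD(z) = [[-0.06, -0.06], [-0.42, -0.91], [-0.91, 0.42]] @ diag([3.502738577029664, 1.0787596863936861]) @ [[0.55, 0.83], [-0.83, 0.55]]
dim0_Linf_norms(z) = [2.14, 2.39]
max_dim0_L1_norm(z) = 4.35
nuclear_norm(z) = 4.58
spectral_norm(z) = 3.50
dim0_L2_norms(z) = [2.14, 2.97]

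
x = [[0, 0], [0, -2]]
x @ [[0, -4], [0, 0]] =[[0, 0], [0, 0]]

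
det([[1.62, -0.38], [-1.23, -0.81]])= -1.780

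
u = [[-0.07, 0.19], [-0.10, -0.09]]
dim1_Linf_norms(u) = [0.19, 0.1]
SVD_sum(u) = [[-0.03, 0.2],[0.01, -0.07]] + [[-0.04,-0.01], [-0.11,-0.02]]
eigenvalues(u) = [(-0.08+0.14j), (-0.08-0.14j)]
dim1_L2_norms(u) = [0.2, 0.13]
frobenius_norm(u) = 0.24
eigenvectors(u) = [[(0.81+0j), 0.81-0.00j], [-0.04+0.59j, -0.04-0.59j]]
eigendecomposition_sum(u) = [[-0.04+0.07j, (0.1+0.06j)], [(-0.05-0.03j), -0.05+0.07j]] + [[(-0.04-0.07j), 0.10-0.06j], [(-0.05+0.03j), -0.05-0.07j]]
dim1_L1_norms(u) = [0.26, 0.19]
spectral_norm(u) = 0.21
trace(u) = -0.16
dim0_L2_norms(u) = [0.12, 0.21]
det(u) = 0.03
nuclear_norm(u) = 0.33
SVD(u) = [[-0.94, 0.35], [0.35, 0.94]] @ diag([0.21170267390325642, 0.1195072293303275]) @ [[0.14, -0.99], [-0.99, -0.14]]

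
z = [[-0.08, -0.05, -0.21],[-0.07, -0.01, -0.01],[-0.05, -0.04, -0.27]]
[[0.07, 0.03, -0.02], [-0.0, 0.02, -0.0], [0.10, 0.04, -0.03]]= z @ [[0.03, -0.26, 0.07], [0.68, 0.29, -0.19], [-0.49, -0.13, 0.12]]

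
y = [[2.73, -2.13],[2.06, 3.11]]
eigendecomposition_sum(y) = [[(1.36+1.18j), (-1.06+1.49j)], [1.03-1.44j, (1.55+0.91j)]] + [[1.36-1.18j, (-1.06-1.49j)], [(1.03+1.44j), (1.55-0.91j)]]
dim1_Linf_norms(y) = [2.73, 3.11]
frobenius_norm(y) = 5.09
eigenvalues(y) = [(2.92+2.09j), (2.92-2.09j)]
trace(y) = 5.84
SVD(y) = [[-0.39,  0.92], [0.92,  0.39]] @ diag([3.787000486114653, 3.400606904387418]) @ [[0.22, 0.98], [0.98, -0.22]]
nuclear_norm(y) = 7.19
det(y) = 12.88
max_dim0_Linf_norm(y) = 3.11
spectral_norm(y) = 3.79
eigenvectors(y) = [[0.71+0.00j, 0.71-0.00j],[(-0.06-0.7j), (-0.06+0.7j)]]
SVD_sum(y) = [[-0.32, -1.45],[0.76, 3.40]] + [[3.05, -0.68], [1.3, -0.29]]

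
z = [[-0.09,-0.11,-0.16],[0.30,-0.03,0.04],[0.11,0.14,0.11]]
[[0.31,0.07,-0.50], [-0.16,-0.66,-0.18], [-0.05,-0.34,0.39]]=z@[[0.21, -2.83, -0.82], [2.38, -2.42, 1.29], [-3.69, 2.84, 2.7]]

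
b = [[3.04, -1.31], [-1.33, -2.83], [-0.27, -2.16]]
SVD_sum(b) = [[-0.11, -0.97], [-0.32, -2.94], [-0.24, -2.16]] + [[3.15, -0.34],[-1.01, 0.11],[-0.03, 0.0]]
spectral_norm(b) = 3.80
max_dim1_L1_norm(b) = 4.35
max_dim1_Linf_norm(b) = 3.04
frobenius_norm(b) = 5.05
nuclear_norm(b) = 7.12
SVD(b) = [[-0.26, 0.95], [-0.78, -0.31], [-0.57, -0.01]] @ diag([3.7987286839796375, 3.3232003228078706]) @ [[0.11, 0.99], [0.99, -0.11]]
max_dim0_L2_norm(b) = 3.79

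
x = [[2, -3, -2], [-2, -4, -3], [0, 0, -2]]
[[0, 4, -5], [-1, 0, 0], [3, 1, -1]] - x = [[-2, 7, -3], [1, 4, 3], [3, 1, 1]]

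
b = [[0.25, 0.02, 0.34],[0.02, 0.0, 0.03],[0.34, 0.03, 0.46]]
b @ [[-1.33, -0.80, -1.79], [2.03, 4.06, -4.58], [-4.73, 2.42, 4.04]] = [[-1.9, 0.7, 0.83], [-0.17, 0.06, 0.09], [-2.57, 0.96, 1.11]]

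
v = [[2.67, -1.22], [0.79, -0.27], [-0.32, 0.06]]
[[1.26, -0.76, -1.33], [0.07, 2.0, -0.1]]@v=[[3.19, -1.41], [1.8, -0.63]]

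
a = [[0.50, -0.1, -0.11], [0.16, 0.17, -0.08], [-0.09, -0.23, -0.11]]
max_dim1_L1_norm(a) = 0.71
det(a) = -0.02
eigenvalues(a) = [0.48, 0.24, -0.16]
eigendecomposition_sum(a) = [[0.51, -0.1, -0.08], [0.32, -0.06, -0.05], [-0.2, 0.04, 0.03]] + [[-0.02, 0.02, -0.00],[-0.16, 0.25, -0.01],[0.11, -0.17, 0.01]] + [[0.0, -0.02, -0.03], [0.00, -0.02, -0.02], [0.0, -0.10, -0.15]]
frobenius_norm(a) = 0.64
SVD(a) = [[-0.95, -0.25, 0.20], [-0.31, 0.51, -0.81], [0.10, -0.82, -0.56]] @ diag([0.5445639813936688, 0.3122517262893119, 0.10976761634480622]) @ [[-0.98, 0.03, 0.22], [0.09, 0.96, 0.25], [0.20, -0.26, 0.94]]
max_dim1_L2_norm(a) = 0.52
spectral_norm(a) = 0.54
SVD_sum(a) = [[0.50, -0.02, -0.11],[0.16, -0.01, -0.04],[-0.05, 0.0, 0.01]] + [[-0.01,-0.08,-0.02], [0.01,0.15,0.04], [-0.02,-0.25,-0.06]] + [[0.0, -0.01, 0.02], [-0.02, 0.02, -0.08], [-0.01, 0.02, -0.06]]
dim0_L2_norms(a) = [0.53, 0.3, 0.17]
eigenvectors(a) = [[0.81,-0.08,0.18], [0.50,-0.82,0.15], [-0.32,0.56,0.97]]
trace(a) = 0.56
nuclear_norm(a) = 0.97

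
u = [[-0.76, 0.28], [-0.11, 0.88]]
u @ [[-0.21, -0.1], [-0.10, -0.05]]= [[0.13, 0.06],  [-0.06, -0.03]]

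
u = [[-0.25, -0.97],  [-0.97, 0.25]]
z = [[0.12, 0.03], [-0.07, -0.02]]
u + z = [[-0.13, -0.94], [-1.04, 0.23]]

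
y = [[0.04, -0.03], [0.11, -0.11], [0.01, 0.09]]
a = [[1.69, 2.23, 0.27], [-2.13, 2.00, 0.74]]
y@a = [[0.13,0.03,-0.01], [0.42,0.03,-0.05], [-0.17,0.2,0.07]]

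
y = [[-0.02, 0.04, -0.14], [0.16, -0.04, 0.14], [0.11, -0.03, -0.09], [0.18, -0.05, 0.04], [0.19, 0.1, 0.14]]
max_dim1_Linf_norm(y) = 0.19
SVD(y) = [[-0.25, 0.51, -0.46], [0.56, -0.09, 0.36], [0.11, 0.74, 0.06], [0.46, 0.41, 0.32], [0.63, -0.13, -0.74]] @ diag([0.3744807926282062, 0.18819528141359257, 0.12667545936845512]) @ [[0.82, 0.01, 0.57], [0.56, -0.17, -0.81], [-0.08, -0.99, 0.14]]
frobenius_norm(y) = 0.44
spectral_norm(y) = 0.37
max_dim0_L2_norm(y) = 0.33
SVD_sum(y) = [[-0.08, -0.0, -0.05],  [0.17, 0.00, 0.12],  [0.03, 0.00, 0.02],  [0.14, 0.00, 0.1],  [0.2, 0.00, 0.13]] + [[0.05, -0.02, -0.08],[-0.01, 0.00, 0.01],[0.08, -0.02, -0.11],[0.04, -0.01, -0.06],[-0.01, 0.0, 0.02]] + [[0.00,  0.06,  -0.01], [-0.00,  -0.05,  0.01], [-0.0,  -0.01,  0.00], [-0.00,  -0.04,  0.01], [0.01,  0.09,  -0.01]]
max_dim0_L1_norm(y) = 0.66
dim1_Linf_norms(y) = [0.14, 0.16, 0.11, 0.18, 0.19]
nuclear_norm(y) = 0.69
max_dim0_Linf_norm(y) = 0.19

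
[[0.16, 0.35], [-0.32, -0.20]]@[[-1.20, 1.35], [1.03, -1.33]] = [[0.17,-0.25], [0.18,-0.17]]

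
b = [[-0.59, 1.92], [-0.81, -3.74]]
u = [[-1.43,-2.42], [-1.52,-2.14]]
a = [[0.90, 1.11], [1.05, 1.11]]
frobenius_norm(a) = 2.09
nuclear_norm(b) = 5.12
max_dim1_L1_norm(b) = 4.55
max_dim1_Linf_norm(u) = 2.42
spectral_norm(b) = 4.23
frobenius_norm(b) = 4.32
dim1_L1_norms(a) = [2.01, 2.16]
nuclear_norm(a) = 2.17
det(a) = -0.17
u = a @ b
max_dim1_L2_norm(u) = 2.81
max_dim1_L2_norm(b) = 3.83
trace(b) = -4.33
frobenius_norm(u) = 3.85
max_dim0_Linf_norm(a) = 1.11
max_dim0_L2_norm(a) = 1.57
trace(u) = -3.57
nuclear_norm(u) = 4.00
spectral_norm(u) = 3.84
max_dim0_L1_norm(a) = 2.22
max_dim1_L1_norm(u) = 3.85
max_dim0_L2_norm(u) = 3.23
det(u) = -0.62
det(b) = 3.76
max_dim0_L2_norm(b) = 4.2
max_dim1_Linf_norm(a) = 1.11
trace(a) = 2.01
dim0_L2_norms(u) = [2.09, 3.23]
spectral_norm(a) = 2.09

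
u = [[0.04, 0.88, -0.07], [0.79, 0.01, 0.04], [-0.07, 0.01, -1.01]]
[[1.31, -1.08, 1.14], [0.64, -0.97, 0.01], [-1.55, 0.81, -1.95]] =u @ [[0.72,-1.18,-0.1], [1.57,-1.23,1.46], [1.50,-0.73,1.95]]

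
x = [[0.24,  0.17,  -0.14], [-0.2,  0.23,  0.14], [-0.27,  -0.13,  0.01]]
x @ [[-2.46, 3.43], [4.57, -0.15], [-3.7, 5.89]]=[[0.70, -0.03], [1.03, 0.10], [0.03, -0.85]]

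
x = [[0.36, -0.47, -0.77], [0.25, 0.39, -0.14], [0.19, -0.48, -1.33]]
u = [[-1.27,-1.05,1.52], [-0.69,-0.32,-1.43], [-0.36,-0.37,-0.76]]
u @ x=[[-0.43, -0.54, -0.9], [-0.60, 0.89, 2.48], [-0.37, 0.39, 1.34]]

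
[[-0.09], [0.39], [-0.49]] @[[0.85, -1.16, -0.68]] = [[-0.08, 0.1, 0.06], [0.33, -0.45, -0.27], [-0.42, 0.57, 0.33]]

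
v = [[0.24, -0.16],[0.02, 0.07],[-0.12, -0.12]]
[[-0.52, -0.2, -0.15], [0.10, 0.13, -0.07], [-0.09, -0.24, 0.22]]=v@[[-1.00, 0.31, -1.13], [1.72, 1.70, -0.74]]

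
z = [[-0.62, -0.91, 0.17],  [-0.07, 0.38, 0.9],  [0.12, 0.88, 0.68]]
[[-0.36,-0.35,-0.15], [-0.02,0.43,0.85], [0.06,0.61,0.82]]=z @ [[0.71, -0.08, 0.07],[-0.08, 0.49, 0.27],[0.07, 0.27, 0.84]]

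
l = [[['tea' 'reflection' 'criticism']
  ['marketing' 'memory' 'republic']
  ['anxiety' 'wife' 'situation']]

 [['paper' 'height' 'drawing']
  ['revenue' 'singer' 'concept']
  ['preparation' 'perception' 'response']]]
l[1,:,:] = [['paper', 'height', 'drawing'], ['revenue', 'singer', 'concept'], ['preparation', 'perception', 'response']]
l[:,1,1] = ['memory', 'singer']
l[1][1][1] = 'singer'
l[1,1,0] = 'revenue'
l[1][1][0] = 'revenue'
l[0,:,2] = ['criticism', 'republic', 'situation']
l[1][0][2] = 'drawing'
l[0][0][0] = 'tea'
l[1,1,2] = 'concept'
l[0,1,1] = 'memory'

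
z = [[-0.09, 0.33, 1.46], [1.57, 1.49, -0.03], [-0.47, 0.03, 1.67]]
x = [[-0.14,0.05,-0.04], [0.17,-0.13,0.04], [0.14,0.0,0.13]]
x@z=[[0.11,  0.03,  -0.27], [-0.24,  -0.14,  0.32], [-0.07,  0.05,  0.42]]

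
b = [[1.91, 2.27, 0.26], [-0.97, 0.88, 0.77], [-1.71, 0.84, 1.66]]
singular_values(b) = [3.06, 2.84, 0.28]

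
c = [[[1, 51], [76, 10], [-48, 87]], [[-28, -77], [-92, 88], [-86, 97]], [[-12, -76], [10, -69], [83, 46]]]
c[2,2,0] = 83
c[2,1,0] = 10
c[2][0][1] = -76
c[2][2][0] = 83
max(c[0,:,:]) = 87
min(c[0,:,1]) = 10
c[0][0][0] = 1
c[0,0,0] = 1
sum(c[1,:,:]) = -98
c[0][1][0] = 76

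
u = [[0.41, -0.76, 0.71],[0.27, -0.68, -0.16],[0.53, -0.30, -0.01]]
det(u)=0.244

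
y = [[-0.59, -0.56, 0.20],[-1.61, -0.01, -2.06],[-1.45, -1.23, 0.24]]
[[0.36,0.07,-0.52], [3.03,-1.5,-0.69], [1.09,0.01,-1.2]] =y @[[-0.43, 0.64, 0.63], [-0.6, -0.72, 0.2], [-1.13, 0.23, -0.16]]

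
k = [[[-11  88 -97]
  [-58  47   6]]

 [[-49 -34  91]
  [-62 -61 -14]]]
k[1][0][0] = -49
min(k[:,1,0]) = -62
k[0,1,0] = -58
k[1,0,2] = 91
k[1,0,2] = 91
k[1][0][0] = -49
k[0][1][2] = 6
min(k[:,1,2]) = -14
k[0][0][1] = 88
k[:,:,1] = [[88, 47], [-34, -61]]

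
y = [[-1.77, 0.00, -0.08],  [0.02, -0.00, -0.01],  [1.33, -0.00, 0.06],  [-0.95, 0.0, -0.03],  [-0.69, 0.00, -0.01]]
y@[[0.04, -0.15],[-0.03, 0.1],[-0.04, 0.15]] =[[-0.07, 0.25], [0.0, -0.00], [0.05, -0.19], [-0.04, 0.14], [-0.03, 0.10]]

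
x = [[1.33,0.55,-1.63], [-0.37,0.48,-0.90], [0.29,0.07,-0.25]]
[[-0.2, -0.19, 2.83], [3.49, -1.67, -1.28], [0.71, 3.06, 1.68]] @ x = [[0.62, -0.00, -0.21], [4.89, 1.03, -3.87], [0.30, 1.98, -4.33]]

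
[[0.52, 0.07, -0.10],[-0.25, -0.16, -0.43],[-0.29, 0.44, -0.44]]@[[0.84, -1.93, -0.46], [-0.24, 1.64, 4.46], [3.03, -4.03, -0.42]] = [[0.12, -0.49, 0.12],[-1.47, 1.95, -0.42],[-1.68, 3.05, 2.28]]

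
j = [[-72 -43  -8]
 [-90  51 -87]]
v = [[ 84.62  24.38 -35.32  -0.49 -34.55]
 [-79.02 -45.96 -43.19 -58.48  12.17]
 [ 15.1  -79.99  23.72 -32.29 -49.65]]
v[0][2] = -35.32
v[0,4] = -34.55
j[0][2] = -8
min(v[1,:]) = -79.02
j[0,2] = -8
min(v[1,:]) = -79.02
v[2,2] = 23.72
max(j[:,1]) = 51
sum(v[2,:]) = -123.11000000000001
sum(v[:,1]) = -101.57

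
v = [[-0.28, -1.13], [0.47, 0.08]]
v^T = [[-0.28, 0.47], [-1.13, 0.08]]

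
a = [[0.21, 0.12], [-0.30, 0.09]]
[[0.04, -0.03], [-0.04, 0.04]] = a@[[0.16, -0.13], [0.05, -0.04]]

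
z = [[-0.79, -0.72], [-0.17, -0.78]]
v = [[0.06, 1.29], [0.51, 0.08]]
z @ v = [[-0.41, -1.08], [-0.41, -0.28]]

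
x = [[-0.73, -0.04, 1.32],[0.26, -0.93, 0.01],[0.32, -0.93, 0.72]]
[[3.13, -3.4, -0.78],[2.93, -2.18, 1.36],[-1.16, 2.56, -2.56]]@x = [[-3.42, 3.76, 3.54], [-2.27, 0.65, 4.82], [0.69, 0.05, -3.35]]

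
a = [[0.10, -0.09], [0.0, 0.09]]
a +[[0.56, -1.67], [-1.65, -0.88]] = [[0.66, -1.76], [-1.65, -0.79]]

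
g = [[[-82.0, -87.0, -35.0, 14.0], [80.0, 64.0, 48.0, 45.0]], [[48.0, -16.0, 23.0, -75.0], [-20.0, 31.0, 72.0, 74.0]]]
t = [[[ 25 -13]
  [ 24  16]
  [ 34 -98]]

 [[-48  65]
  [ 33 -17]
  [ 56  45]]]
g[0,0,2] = -35.0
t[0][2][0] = 34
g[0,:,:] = [[-82.0, -87.0, -35.0, 14.0], [80.0, 64.0, 48.0, 45.0]]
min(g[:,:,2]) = -35.0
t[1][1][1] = -17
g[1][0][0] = 48.0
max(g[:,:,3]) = 74.0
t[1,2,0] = 56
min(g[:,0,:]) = -87.0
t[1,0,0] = -48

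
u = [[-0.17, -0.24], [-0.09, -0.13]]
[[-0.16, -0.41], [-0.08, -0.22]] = u @ [[1.72,0.3], [-0.55,1.48]]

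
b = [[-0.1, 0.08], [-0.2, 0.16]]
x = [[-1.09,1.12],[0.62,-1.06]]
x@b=[[-0.12,0.09], [0.15,-0.12]]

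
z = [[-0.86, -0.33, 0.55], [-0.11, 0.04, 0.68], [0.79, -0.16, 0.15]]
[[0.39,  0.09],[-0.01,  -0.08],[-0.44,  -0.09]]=z @[[-0.53, -0.12], [0.02, -0.17], [-0.10, -0.12]]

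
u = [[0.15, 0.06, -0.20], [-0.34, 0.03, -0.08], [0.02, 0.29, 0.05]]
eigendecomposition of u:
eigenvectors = [[-0.58+0.00j,0.17-0.39j,(0.17+0.39j)], [(0.55+0j),0.64+0.00j,(0.64-0j)], [(0.6+0j),-0.21-0.60j,(-0.21+0.6j)]]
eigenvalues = [(0.3+0j), (-0.03+0.28j), (-0.03-0.28j)]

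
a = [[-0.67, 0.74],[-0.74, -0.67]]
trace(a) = -1.34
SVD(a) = [[-0.74, -0.67], [0.67, -0.74]] @ diag([0.9982484660644363, 0.9982484660644362]) @ [[-0.00, -1.00],[1.0, 0.0]]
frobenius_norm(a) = 1.41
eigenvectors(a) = [[0.71+0.00j, 0.71-0.00j], [0.71j, 0.00-0.71j]]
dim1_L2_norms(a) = [1.0, 1.0]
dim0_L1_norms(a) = [1.41, 1.41]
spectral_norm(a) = 1.00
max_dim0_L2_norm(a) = 1.0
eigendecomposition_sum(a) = [[-0.34+0.37j, (0.37+0.34j)], [-0.37-0.34j, (-0.34+0.37j)]] + [[(-0.34-0.37j), (0.37-0.34j)], [(-0.37+0.34j), (-0.34-0.37j)]]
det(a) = 1.00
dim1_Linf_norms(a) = [0.74, 0.74]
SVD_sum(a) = [[0.0, 0.74],  [0.00, -0.67]] + [[-0.67, 0.00],  [-0.74, 0.0]]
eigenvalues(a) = [(-0.67+0.74j), (-0.67-0.74j)]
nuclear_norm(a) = 2.00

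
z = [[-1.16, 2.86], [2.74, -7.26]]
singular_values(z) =[8.35, 0.07]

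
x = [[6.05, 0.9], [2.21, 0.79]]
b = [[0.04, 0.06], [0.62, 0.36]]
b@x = [[0.37, 0.08], [4.55, 0.84]]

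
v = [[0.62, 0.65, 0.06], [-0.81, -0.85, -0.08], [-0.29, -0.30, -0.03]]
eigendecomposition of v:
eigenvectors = [[0.58, -0.63, 0.54], [-0.77, 0.55, -0.58], [-0.26, 0.54, 0.61]]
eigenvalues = [-0.26, 0.0, -0.0]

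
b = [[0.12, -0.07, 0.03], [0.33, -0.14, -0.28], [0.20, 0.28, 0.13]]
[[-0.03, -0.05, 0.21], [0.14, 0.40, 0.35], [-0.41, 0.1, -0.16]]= b @ [[-0.52, 0.36, 0.86], [-0.73, 0.71, -1.38], [-0.76, -1.35, 0.44]]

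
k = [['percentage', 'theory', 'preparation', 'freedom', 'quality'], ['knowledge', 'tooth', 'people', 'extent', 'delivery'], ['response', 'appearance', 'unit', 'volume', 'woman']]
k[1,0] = 'knowledge'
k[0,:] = ['percentage', 'theory', 'preparation', 'freedom', 'quality']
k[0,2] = 'preparation'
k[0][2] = 'preparation'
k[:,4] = ['quality', 'delivery', 'woman']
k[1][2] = 'people'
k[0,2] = 'preparation'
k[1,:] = ['knowledge', 'tooth', 'people', 'extent', 'delivery']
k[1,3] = 'extent'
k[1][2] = 'people'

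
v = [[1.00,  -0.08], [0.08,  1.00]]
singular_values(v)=[1.0, 1.0]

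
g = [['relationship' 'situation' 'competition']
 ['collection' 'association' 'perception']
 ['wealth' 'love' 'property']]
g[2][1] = 'love'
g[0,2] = 'competition'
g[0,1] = 'situation'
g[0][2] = 'competition'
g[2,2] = 'property'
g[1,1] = 'association'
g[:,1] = ['situation', 'association', 'love']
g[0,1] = 'situation'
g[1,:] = ['collection', 'association', 'perception']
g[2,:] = ['wealth', 'love', 'property']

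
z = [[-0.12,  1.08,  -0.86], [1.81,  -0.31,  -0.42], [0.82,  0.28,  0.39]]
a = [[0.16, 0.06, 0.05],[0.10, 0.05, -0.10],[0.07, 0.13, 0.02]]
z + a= [[0.04, 1.14, -0.81], [1.91, -0.26, -0.52], [0.89, 0.41, 0.41]]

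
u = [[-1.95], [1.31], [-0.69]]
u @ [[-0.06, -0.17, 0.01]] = [[0.12, 0.33, -0.02], [-0.08, -0.22, 0.01], [0.04, 0.12, -0.01]]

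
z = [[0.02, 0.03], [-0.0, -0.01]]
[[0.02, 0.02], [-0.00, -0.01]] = z @ [[0.67, -0.13], [0.11, 0.66]]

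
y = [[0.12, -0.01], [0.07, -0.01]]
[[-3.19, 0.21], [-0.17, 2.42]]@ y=[[-0.37, 0.03], [0.15, -0.02]]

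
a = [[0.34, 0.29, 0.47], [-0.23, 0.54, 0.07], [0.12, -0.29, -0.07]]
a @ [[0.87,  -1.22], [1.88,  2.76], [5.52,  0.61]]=[[3.44, 0.67], [1.20, 1.81], [-0.83, -0.99]]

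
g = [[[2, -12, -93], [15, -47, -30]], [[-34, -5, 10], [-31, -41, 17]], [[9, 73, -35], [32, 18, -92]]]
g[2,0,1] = 73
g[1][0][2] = 10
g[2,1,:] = [32, 18, -92]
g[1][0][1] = -5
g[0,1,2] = -30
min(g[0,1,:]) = -47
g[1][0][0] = -34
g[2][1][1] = 18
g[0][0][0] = 2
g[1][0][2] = 10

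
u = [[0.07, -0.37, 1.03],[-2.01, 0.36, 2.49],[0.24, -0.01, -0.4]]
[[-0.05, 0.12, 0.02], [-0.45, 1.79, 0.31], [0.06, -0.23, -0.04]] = u@[[0.04, -0.95, -0.1],[-0.19, -0.46, 0.03],[-0.12, 0.02, 0.04]]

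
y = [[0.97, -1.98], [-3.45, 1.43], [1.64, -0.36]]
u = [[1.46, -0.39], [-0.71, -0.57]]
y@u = [[2.82, 0.75], [-6.05, 0.53], [2.65, -0.43]]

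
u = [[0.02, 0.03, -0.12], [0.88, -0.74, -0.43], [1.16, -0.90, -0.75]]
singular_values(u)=[2.05, 0.17, 0.0]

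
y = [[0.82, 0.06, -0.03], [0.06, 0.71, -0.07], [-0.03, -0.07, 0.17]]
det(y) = 0.09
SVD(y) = [[-0.9, 0.43, 0.03], [-0.42, -0.90, 0.12], [0.08, 0.1, 0.99]] @ diag([0.8510512631977147, 0.6886284603157637, 0.16032027648652156]) @ [[-0.90, -0.42, 0.08], [0.43, -0.9, 0.10], [0.03, 0.12, 0.99]]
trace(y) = 1.70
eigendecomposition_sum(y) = [[0.69,0.33,-0.06], [0.33,0.15,-0.03], [-0.06,-0.03,0.01]] + [[0.13, -0.27, 0.03], [-0.27, 0.55, -0.06], [0.03, -0.06, 0.01]] + [[0.0, 0.0, 0.01], [0.0, 0.0, 0.02], [0.01, 0.02, 0.16]]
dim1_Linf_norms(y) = [0.82, 0.71, 0.17]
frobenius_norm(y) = 1.11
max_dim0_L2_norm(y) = 0.82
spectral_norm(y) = 0.85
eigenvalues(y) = [0.85, 0.69, 0.16]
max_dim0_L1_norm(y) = 0.91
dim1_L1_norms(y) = [0.91, 0.84, 0.27]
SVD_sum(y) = [[0.69,0.33,-0.06], [0.33,0.15,-0.03], [-0.06,-0.03,0.01]] + [[0.13, -0.27, 0.03],  [-0.27, 0.55, -0.06],  [0.03, -0.06, 0.01]] + [[0.00, 0.0, 0.01], [0.00, 0.00, 0.02], [0.01, 0.02, 0.16]]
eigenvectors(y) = [[0.90, 0.43, 0.03], [0.42, -0.90, 0.12], [-0.08, 0.1, 0.99]]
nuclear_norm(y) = 1.70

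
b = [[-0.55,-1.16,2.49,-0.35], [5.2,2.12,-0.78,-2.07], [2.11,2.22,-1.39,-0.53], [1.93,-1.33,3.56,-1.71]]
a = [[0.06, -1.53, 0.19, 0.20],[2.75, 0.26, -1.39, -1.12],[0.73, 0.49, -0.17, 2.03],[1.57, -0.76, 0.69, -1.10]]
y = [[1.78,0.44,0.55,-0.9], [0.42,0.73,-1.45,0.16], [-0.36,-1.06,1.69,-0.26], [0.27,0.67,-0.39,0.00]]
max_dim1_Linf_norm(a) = 2.75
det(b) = 0.06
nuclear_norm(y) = 5.21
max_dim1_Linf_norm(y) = 1.78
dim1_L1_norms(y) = [3.67, 2.76, 3.37, 1.33]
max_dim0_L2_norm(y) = 2.33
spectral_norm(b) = 6.95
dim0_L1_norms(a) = [5.11, 3.04, 2.44, 4.45]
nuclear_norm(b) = 12.96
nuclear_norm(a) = 8.72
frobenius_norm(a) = 4.78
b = a @ y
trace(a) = -0.95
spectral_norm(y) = 2.74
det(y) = 0.00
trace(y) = 4.20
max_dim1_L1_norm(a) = 5.52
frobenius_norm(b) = 8.78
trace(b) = -1.53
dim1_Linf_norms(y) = [1.78, 1.45, 1.69, 0.67]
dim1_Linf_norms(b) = [2.49, 5.2, 2.22, 3.56]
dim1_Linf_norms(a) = [1.53, 2.75, 2.03, 1.57]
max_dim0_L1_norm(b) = 9.79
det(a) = -14.30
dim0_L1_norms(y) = [2.83, 2.9, 4.08, 1.32]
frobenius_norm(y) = 3.49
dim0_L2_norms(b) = [5.96, 3.54, 4.63, 2.76]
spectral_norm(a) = 3.63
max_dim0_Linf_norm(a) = 2.75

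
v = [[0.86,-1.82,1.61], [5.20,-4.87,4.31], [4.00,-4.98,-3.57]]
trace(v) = -7.58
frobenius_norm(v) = 11.38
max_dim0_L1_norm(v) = 11.67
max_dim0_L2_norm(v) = 7.2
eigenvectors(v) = [[(0.67+0j),(-0.3-0.06j),-0.30+0.06j], [0.66+0.00j,(-0.73+0j),-0.73-0.00j], [(-0.33+0j),0.04-0.61j,(0.04+0.61j)]]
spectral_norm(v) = 9.83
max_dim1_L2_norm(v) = 8.33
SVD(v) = [[-0.22, 0.21, 0.95], [-0.79, 0.54, -0.30], [-0.58, -0.82, 0.05]] @ diag([9.833719607236036, 5.679133188658176, 0.7535283085211636]) @ [[-0.67, 0.72, -0.17], [-0.05, 0.19, 0.98], [-0.74, -0.67, 0.09]]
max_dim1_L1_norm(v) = 14.38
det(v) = -42.08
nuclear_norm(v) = 16.27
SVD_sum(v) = [[1.45, -1.57, 0.37],[5.19, -5.59, 1.33],[3.79, -4.09, 0.97]] + [[-0.06, 0.22, 1.17],[-0.15, 0.57, 3.0],[0.23, -0.87, -4.55]] + [[-0.53,-0.48,0.06], [0.17,0.15,-0.02], [-0.03,-0.02,0.0]]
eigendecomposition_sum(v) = [[(-2.68-0j), 1.12-0.00j, (0.27-0j)], [-2.64-0.00j, 1.10-0.00j, (0.27-0j)], [1.30+0.00j, (-0.54+0j), (-0.13+0j)]] + [[1.77-0.44j, -1.47+0.93j, (0.67+0.98j)], [3.92-1.86j, -2.99+2.86j, 2.02+1.96j], [1.35+3.33j, -2.22-2.60j, -1.72+1.58j]] + [[1.77+0.44j, -1.47-0.93j, (0.67-0.98j)], [3.92+1.86j, -2.99-2.86j, (2.02-1.96j)], [1.35-3.33j, (-2.22+2.6j), -1.72-1.58j]]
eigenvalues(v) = [(-1.71+0j), (-2.93+3.99j), (-2.93-3.99j)]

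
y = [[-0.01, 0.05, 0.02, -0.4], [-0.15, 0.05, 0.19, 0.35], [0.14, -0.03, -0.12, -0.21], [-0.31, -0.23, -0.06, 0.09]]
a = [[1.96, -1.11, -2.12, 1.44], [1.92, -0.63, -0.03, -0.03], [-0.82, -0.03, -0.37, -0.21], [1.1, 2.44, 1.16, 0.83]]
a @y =[[-0.6, -0.23, -0.0, -0.60], [0.08, 0.07, -0.08, -0.98], [0.03, 0.02, 0.03, 0.38], [-0.47, -0.05, 0.30, 0.25]]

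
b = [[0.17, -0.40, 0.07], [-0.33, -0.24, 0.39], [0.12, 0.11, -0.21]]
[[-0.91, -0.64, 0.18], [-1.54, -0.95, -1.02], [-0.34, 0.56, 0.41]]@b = [[0.08, 0.54, -0.35], [-0.07, 0.73, -0.26], [-0.19, 0.05, 0.11]]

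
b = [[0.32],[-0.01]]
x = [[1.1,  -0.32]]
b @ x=[[0.35, -0.10], [-0.01, 0.00]]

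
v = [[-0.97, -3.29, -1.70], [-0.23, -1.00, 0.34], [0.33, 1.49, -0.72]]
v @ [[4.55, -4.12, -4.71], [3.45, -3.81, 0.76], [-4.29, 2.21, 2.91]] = [[-8.47, 12.77, -2.88], [-5.96, 5.51, 1.31], [9.73, -8.63, -2.52]]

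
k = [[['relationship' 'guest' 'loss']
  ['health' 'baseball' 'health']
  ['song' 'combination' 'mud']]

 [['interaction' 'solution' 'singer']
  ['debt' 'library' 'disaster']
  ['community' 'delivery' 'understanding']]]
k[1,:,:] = [['interaction', 'solution', 'singer'], ['debt', 'library', 'disaster'], ['community', 'delivery', 'understanding']]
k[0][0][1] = 'guest'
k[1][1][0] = 'debt'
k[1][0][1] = 'solution'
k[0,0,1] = 'guest'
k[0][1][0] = 'health'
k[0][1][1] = 'baseball'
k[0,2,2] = 'mud'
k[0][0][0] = 'relationship'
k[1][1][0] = 'debt'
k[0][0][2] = 'loss'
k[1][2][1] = 'delivery'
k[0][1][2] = 'health'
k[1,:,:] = [['interaction', 'solution', 'singer'], ['debt', 'library', 'disaster'], ['community', 'delivery', 'understanding']]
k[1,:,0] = ['interaction', 'debt', 'community']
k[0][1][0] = 'health'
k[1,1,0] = 'debt'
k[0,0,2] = 'loss'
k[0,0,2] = 'loss'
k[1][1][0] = 'debt'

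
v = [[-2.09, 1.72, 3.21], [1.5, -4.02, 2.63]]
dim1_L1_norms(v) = [7.02, 8.15]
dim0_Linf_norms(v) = [2.09, 4.02, 3.21]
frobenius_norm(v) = 6.55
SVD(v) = [[-0.20, 0.98], [0.98, 0.20]] @ diag([5.06452266268484, 4.160349768847764]) @ [[0.37, -0.85, 0.38], [-0.42, 0.22, 0.88]]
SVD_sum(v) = [[-0.37, 0.84, -0.38], [1.84, -4.2, 1.91]] + [[-1.72, 0.88, 3.59], [-0.34, 0.18, 0.72]]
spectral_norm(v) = 5.06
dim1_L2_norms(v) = [4.2, 5.03]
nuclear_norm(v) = 9.22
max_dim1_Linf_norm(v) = 4.02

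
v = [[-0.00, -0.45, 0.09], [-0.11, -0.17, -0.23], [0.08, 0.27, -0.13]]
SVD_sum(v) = [[-0.06, -0.45, 0.07], [-0.02, -0.15, 0.02], [0.04, 0.29, -0.04]] + [[0.01, 0.0, 0.04], [-0.08, -0.03, -0.25], [-0.02, -0.01, -0.07]] + [[0.05, -0.01, -0.01],[-0.01, 0.0, 0.00],[0.06, -0.01, -0.02]]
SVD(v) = [[-0.81, 0.14, 0.57], [-0.26, -0.96, -0.13], [0.52, -0.26, 0.81]] @ diag([0.5610821608197634, 0.2806989914885158, 0.0842311402460823]) @ [[0.13, 0.98, -0.14], [0.3, 0.1, 0.95], [0.95, -0.16, -0.28]]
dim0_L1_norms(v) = [0.19, 0.89, 0.45]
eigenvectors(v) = [[-0.95+0.00j, 0.65+0.00j, (0.65-0j)], [0.31+0.00j, 0.21-0.35j, (0.21+0.35j)], [0.03+0.00j, (-0.58-0.26j), -0.58+0.26j]]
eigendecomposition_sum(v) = [[(0.12+0j), (-0.08+0j), (0.11+0j)], [-0.04+0.00j, (0.03-0j), -0.04+0.00j], [(-0+0j), 0.00-0.00j, -0.00+0.00j]] + [[-0.06-0.03j, (-0.18-0.07j), (-0.01-0.18j)], [(-0.04+0.02j), -0.10+0.08j, -0.10-0.05j], [0.04+0.05j, (0.13+0.14j), (-0.06+0.16j)]] + [[-0.06+0.03j, -0.18+0.07j, -0.01+0.18j], [-0.04-0.02j, (-0.1-0.08j), -0.10+0.05j], [(0.04-0.05j), 0.13-0.14j, (-0.06-0.16j)]]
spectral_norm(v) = 0.56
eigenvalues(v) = [(0.14+0j), (-0.22+0.21j), (-0.22-0.21j)]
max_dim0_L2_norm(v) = 0.55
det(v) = 0.01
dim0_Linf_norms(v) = [0.11, 0.45, 0.23]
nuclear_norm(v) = 0.93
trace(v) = -0.30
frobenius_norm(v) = 0.63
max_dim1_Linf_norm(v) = 0.45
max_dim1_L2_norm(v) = 0.46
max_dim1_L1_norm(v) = 0.54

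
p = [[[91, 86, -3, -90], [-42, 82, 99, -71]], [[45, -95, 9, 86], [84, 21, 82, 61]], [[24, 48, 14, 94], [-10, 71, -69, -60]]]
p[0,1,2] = 99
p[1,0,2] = 9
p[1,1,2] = 82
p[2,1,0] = -10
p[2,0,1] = 48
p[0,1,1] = 82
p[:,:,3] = [[-90, -71], [86, 61], [94, -60]]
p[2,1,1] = 71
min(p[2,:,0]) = -10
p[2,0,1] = 48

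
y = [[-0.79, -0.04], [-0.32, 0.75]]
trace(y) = -0.04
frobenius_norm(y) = 1.14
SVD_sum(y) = [[-0.52, 0.36], [-0.57, 0.39]] + [[-0.27, -0.4],[0.25, 0.36]]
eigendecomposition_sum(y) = [[-0.79, -0.02], [-0.16, -0.00]] + [[0.00, -0.02], [-0.16, 0.75]]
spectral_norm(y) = 0.93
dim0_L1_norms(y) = [1.11, 0.79]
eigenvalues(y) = [-0.8, 0.76]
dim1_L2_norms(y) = [0.79, 0.82]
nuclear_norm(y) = 1.58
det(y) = -0.61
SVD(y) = [[-0.68, -0.74], [-0.74, 0.68]] @ diag([0.9321804851760782, 0.649337772701459]) @ [[0.83, -0.56], [0.56, 0.83]]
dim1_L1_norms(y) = [0.83, 1.07]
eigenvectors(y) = [[-0.98, 0.03], [-0.20, -1.00]]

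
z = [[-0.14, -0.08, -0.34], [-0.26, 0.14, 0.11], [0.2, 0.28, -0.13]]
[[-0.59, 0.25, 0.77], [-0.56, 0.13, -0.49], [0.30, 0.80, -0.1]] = z @ [[2.37, 0.14, 0.24],[-0.23, 2.17, -1.47],[0.82, -1.29, -2.03]]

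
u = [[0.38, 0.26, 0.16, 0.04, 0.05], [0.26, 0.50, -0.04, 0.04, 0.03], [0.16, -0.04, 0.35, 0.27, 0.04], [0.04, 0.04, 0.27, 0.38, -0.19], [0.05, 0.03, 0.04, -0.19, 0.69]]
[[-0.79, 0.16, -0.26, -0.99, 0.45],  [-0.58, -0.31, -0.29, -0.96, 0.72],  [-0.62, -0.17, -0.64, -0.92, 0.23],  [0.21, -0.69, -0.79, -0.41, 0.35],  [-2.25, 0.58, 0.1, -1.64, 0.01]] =u@[[-0.32, 0.99, 0.39, -0.75, 0.04], [-0.99, -0.92, -0.73, -1.35, 1.38], [-1.79, 0.61, -0.92, -1.08, 0.31], [0.49, -2.18, -1.48, -1.37, 0.6], [-2.95, 0.17, -0.2, -2.58, 0.1]]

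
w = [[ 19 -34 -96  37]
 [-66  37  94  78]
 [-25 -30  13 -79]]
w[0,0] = 19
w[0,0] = 19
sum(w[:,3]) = 36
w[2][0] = -25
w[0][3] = 37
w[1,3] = 78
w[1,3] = 78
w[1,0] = -66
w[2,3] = -79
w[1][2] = 94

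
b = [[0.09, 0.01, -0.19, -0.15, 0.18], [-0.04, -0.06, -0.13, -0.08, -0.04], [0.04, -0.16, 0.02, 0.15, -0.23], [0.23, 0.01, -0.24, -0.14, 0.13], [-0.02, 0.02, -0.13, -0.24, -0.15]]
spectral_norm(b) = 0.54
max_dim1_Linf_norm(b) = 0.24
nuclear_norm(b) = 1.25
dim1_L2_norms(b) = [0.31, 0.17, 0.32, 0.38, 0.31]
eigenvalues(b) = [(0.09+0.32j), (0.09-0.32j), (-0.32+0j), (0.02+0j), (-0.11+0j)]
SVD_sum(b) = [[0.10, 0.04, -0.19, -0.18, 0.13], [0.03, 0.01, -0.05, -0.05, 0.04], [-0.07, -0.03, 0.12, 0.12, -0.08], [0.12, 0.04, -0.22, -0.21, 0.15], [0.05, 0.02, -0.09, -0.09, 0.06]] + [[0.00, 0.01, 0.01, 0.01, 0.04],[-0.01, -0.04, -0.04, -0.04, -0.10],[-0.01, -0.05, -0.06, -0.06, -0.15],[-0.00, -0.0, -0.00, -0.0, -0.00],[-0.01, -0.07, -0.08, -0.08, -0.2]] + [[0.01,-0.01,-0.01,0.01,0.0], [-0.01,0.01,0.00,-0.01,-0.00], [0.12,-0.08,-0.04,0.09,0.00], [0.09,-0.06,-0.03,0.07,0.00], [-0.08,0.05,0.03,-0.07,-0.0]] + [[-0.03, -0.02, -0.02, 0.01, 0.01], [-0.05, -0.05, -0.03, 0.01, 0.03], [-0.0, -0.00, -0.0, 0.00, 0.0], [0.03, 0.02, 0.02, -0.01, -0.01], [0.02, 0.02, 0.01, -0.01, -0.01]] + [[0.00, -0.01, 0.01, -0.01, 0.0], [-0.0, 0.01, -0.00, 0.0, -0.0], [0.0, -0.00, 0.00, -0.0, 0.00], [-0.0, 0.0, -0.0, 0.0, -0.0], [0.00, -0.0, 0.0, -0.00, 0.00]]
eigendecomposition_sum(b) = [[(0.06+0.08j),0.02-0.04j,-0.09-0.00j,-0.09+0.08j,(0.08+0j)], [(-0.01+0.03j),(0.01-0j),(-0.02-0.02j),(-0.03-0j),(0.02+0.02j)], [(0.01-0.09j),-0.04+0.01j,(0.06+0.06j),0.11-0.00j,(-0.06-0.05j)], [(0.11+0.06j),(0.01-0.05j),-0.10+0.04j,(-0.05+0.13j),(0.09-0.04j)], [-0.05+0.05j,0.03+0.01j,-0.01-0.06j,(-0.06-0.05j),(0.01+0.06j)]] + [[(0.06-0.08j), (0.02+0.04j), -0.09+0.00j, -0.09-0.08j, (0.08-0j)], [-0.01-0.03j, 0.01+0.00j, (-0.02+0.02j), -0.03+0.00j, (0.02-0.02j)], [0.01+0.09j, (-0.04-0.01j), (0.06-0.06j), 0.11+0.00j, (-0.06+0.05j)], [0.11-0.06j, 0.01+0.05j, -0.10-0.04j, (-0.05-0.13j), (0.09+0.04j)], [-0.05-0.05j, (0.03-0.01j), (-0.01+0.06j), -0.06+0.05j, 0.01-0.06j]] + [[-0j, (-0+0j), (-0.01+0j), (-0-0j), (-0.01-0j)], [(0.03-0j), (-0.04+0j), -0.08+0.00j, (-0.06-0j), -0.10-0.00j], [0.04-0.00j, -0.05+0.00j, -0.10+0.00j, (-0.08-0j), (-0.13-0j)], [0.02-0.00j, -0.02+0.00j, -0.04+0.00j, -0.03-0.00j, -0.05-0.00j], [(0.05-0j), -0.06+0.00j, -0.12+0.00j, -0.09-0.00j, (-0.16-0j)]] + [[0.00+0.00j, (-0-0j), 0.00+0.00j, -0.00+0.00j, -0j], [-0.01-0.00j, 0.01+0.00j, (-0-0j), -0j, (-0+0j)], [(0.01+0j), (-0.01-0j), 0j, -0.00+0.00j, -0j], [(-0.01-0j), 0.01+0.00j, -0.00-0.00j, -0j, (-0+0j)], [0j, -0.00-0.00j, 0.00+0.00j, -0.00+0.00j, 0.00-0.00j]] + [[-0.03+0.00j, (-0.03-0j), (-0.01-0j), 0.03+0.00j, (0.02+0j)], [-0.05+0.00j, -0.05-0.00j, -0.01-0.00j, (0.04+0j), (0.04+0j)], [(-0.02+0j), -0.02-0.00j, (-0.01-0j), (0.02+0j), (0.02+0j)], [(0.01-0j), 0.01+0.00j, 0.00+0.00j, (-0.01-0j), -0.01-0.00j], [(0.02-0j), (0.02+0j), 0.01+0.00j, (-0.02-0j), (-0.02-0j)]]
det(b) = 0.00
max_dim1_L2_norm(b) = 0.38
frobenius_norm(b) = 0.69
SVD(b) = [[-0.57, 0.13, 0.09, -0.41, 0.70], [-0.16, -0.37, -0.05, -0.76, -0.5], [0.37, -0.55, 0.69, -0.05, 0.29], [-0.66, -0.02, 0.53, 0.37, -0.38], [-0.28, -0.74, -0.48, 0.34, 0.17]] @ diag([0.5421080237883696, 0.3288952808102755, 0.2510990117846184, 0.10882868999292511, 0.015886702622323105]) @ [[-0.32, -0.12, 0.61, 0.58, -0.41], [0.05, 0.29, 0.34, 0.32, 0.83], [0.67, -0.44, -0.24, 0.54, 0.01], [0.64, 0.55, 0.39, -0.17, -0.33], [0.17, -0.63, 0.55, -0.49, 0.18]]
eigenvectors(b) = [[(0.45+0.22j), 0.45-0.22j, 0.03+0.00j, -0.20+0.00j, (-0.47+0j)], [(0.04+0.14j), (0.04-0.14j), (0.45+0j), 0.62+0.00j, (-0.75+0j)], [(-0.2-0.43j), (-0.2+0.43j), 0.56+0.00j, -0.57+0.00j, -0.32+0.00j], [(0.62+0j), 0.62-0.00j, (0.2+0j), (0.48+0j), 0.10+0.00j], [(-0.09+0.34j), (-0.09-0.34j), 0.66+0.00j, -0.15+0.00j, (0.32+0j)]]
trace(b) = -0.24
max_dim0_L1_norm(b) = 0.76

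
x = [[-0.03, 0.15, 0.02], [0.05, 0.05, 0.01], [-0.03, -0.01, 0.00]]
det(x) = -0.00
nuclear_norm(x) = 0.23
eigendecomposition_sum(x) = [[0.03, 0.08, 0.01], [0.03, 0.08, 0.01], [-0.01, -0.03, -0.01]] + [[-0.06, 0.07, 0.01], [0.02, -0.03, -0.00], [-0.02, 0.02, 0.0]] + [[0.0,-0.0,-0.0], [0.0,-0.0,-0.00], [-0.00,0.0,0.00]]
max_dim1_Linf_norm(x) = 0.15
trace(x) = 0.02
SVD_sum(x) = [[-0.01, 0.15, 0.02], [-0.00, 0.05, 0.01], [0.00, -0.01, -0.0]] + [[-0.02, -0.00, -0.00],[0.05, 0.00, 0.0],[-0.03, -0.0, -0.00]] + [[0.00, 0.00, -0.00], [-0.0, -0.0, 0.0], [-0.0, -0.00, 0.00]]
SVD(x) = [[-0.96, 0.28, -0.10], [-0.29, -0.84, 0.47], [0.05, 0.47, 0.88]] @ diag([0.16038325602454928, 0.06457477795458698, 0.0027035604449839523]) @ [[0.08,  -0.99,  -0.14],[-1.0,  -0.07,  -0.04],[-0.03,  -0.14,  0.99]]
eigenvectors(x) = [[-0.71, -0.89, -0.06], [-0.65, 0.36, -0.15], [0.28, -0.28, 0.99]]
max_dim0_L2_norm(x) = 0.16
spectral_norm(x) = 0.16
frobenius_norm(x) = 0.17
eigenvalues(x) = [0.1, -0.08, 0.0]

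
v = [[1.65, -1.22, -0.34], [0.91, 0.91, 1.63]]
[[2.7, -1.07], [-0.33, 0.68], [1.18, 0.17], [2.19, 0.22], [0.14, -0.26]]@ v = [[3.48, -4.27, -2.66], [0.07, 1.02, 1.22], [2.10, -1.28, -0.12], [3.81, -2.47, -0.39], [-0.01, -0.41, -0.47]]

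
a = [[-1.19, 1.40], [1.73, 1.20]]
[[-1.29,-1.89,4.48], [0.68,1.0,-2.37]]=a @ [[0.65, 0.95, -2.26], [-0.37, -0.54, 1.28]]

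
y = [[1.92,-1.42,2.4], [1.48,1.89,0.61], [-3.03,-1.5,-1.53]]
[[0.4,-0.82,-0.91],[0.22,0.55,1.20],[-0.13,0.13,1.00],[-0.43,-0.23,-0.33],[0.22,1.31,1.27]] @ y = [[2.31,-0.75,1.85],[-2.4,-1.07,-0.97],[-3.09,-1.07,-1.76],[-0.17,0.67,-0.67],[-1.49,0.26,-0.62]]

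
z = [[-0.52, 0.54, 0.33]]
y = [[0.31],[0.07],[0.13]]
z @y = [[-0.08]]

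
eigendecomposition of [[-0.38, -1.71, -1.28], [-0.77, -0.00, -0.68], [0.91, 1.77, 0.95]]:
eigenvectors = [[(0.43-0.41j), (0.43+0.41j), 0.84+0.00j], [(0.26-0.22j), (0.26+0.22j), -0.44+0.00j], [-0.73+0.00j, -0.73-0.00j, -0.31+0.00j]]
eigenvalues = [(-0.21+1.03j), (-0.21-1.03j), (0.99+0j)]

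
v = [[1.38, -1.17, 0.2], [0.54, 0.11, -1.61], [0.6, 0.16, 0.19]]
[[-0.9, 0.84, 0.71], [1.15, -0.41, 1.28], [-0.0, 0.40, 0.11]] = v @ [[0.02, 0.53, 0.44], [0.68, -0.02, -0.20], [-0.66, 0.43, -0.66]]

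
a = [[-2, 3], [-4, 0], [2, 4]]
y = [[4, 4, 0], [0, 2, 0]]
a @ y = [[-8, -2, 0], [-16, -16, 0], [8, 16, 0]]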